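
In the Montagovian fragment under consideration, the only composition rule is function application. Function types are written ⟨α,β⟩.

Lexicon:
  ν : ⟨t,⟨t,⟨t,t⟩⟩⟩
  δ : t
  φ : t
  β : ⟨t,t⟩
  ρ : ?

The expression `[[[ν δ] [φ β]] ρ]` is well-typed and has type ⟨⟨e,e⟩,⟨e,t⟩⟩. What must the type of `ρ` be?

⟨⟨t,t⟩,⟨⟨e,e⟩,⟨e,t⟩⟩⟩

For [[[ν δ] [φ β]] ρ] to have type ⟨⟨e,e⟩,⟨e,t⟩⟩ with [[ν δ] [φ β]] of type ⟨t,t⟩, ρ must be the function: ρ : ⟨⟨t,t⟩,⟨⟨e,e⟩,⟨e,t⟩⟩⟩.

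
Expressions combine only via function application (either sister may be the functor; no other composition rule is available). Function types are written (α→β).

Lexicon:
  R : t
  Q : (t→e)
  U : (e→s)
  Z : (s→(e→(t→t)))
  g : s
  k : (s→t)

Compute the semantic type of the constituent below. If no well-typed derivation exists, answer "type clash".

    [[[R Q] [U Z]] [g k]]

type clash

[R Q] — Q of type (t→e) combines with R of type t: type e.
[U Z]: (e→s) and (s→(e→(t→t))) cannot combine by function application — type clash.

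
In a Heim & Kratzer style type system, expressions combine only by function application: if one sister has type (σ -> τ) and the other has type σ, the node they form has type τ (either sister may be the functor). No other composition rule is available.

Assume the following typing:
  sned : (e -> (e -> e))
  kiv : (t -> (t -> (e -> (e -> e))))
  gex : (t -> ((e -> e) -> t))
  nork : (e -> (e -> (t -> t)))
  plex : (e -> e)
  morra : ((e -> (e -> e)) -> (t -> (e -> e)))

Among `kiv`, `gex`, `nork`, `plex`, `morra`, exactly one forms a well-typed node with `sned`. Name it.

morra

kiv : (t -> (t -> (e -> (e -> e)))) — sned needs e; kiv needs t; neither fits.
gex : (t -> ((e -> e) -> t)) — sned needs e; gex needs t; neither fits.
nork : (e -> (e -> (t -> t))) — sned needs e; nork needs e; neither fits.
plex : (e -> e) — sned needs e; plex needs e; neither fits.
morra — combines: morra : ((e -> (e -> e)) -> (t -> (e -> e))) takes sned : (e -> (e -> e)) as argument, giving (t -> (e -> e)).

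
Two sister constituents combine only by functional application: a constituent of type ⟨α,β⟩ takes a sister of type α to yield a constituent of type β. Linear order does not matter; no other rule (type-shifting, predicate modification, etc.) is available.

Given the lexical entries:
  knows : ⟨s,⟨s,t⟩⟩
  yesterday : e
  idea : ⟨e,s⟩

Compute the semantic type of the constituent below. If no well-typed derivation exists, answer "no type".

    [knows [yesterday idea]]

⟨s,t⟩

[yesterday idea] — idea of type ⟨e,s⟩ combines with yesterday of type e: type s.
[knows [yesterday idea]] — knows of type ⟨s,⟨s,t⟩⟩ combines with [yesterday idea] of type s: type ⟨s,t⟩.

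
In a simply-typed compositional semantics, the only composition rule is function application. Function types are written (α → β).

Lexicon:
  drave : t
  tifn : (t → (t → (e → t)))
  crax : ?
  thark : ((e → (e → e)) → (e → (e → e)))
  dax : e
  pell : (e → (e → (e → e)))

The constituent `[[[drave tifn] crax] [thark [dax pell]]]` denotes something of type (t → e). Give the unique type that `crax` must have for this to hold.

((t → (e → t)) → ((e → (e → e)) → (t → e)))

For [[[drave tifn] crax] [thark [dax pell]]] to have type (t → e) with [thark [dax pell]] of type (e → (e → e)), [[drave tifn] crax] must be the function: [[drave tifn] crax] : ((e → (e → e)) → (t → e)).
For [[drave tifn] crax] to have type ((e → (e → e)) → (t → e)) with [drave tifn] of type (t → (e → t)), crax must be the function: crax : ((t → (e → t)) → ((e → (e → e)) → (t → e))).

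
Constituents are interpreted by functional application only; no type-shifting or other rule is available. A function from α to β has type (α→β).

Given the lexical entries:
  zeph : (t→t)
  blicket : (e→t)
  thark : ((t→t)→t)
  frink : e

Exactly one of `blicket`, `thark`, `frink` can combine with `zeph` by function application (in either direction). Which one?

thark

blicket : (e→t) — no; zeph wants t, and blicket wants e.
thark — combines: thark : ((t→t)→t) takes zeph : (t→t) as argument, giving t.
frink : e — no; zeph wants t, and frink wants nothing (atomic).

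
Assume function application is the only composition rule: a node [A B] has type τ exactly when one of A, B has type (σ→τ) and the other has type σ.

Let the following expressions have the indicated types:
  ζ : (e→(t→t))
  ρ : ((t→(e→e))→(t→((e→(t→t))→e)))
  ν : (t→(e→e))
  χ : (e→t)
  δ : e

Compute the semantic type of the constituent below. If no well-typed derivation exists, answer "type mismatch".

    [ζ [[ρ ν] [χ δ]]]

e

At [ρ ν], ρ : ((t→(e→e))→(t→((e→(t→t))→e))) takes ν : (t→(e→e)), giving (t→((e→(t→t))→e)).
At [χ δ], χ : (e→t) takes δ : e, giving t.
At [[ρ ν] [χ δ]], [ρ ν] : (t→((e→(t→t))→e)) takes [χ δ] : t, giving ((e→(t→t))→e).
At [ζ [[ρ ν] [χ δ]]], [[ρ ν] [χ δ]] : ((e→(t→t))→e) takes ζ : (e→(t→t)), giving e.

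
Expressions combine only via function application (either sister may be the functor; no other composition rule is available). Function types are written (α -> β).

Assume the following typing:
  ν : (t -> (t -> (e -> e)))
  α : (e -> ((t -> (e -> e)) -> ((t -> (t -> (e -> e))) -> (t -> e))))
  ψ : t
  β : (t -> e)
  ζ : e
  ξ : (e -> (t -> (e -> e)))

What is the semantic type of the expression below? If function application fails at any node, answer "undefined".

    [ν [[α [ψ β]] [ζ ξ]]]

(t -> e)

[ψ β] — β of type (t -> e) combines with ψ of type t: type e.
[α [ψ β]] — α of type (e -> ((t -> (e -> e)) -> ((t -> (t -> (e -> e))) -> (t -> e)))) combines with [ψ β] of type e: type ((t -> (e -> e)) -> ((t -> (t -> (e -> e))) -> (t -> e))).
[ζ ξ] — ξ of type (e -> (t -> (e -> e))) combines with ζ of type e: type (t -> (e -> e)).
[[α [ψ β]] [ζ ξ]] — [α [ψ β]] of type ((t -> (e -> e)) -> ((t -> (t -> (e -> e))) -> (t -> e))) combines with [ζ ξ] of type (t -> (e -> e)): type ((t -> (t -> (e -> e))) -> (t -> e)).
[ν [[α [ψ β]] [ζ ξ]]] — [[α [ψ β]] [ζ ξ]] of type ((t -> (t -> (e -> e))) -> (t -> e)) combines with ν of type (t -> (t -> (e -> e))): type (t -> e).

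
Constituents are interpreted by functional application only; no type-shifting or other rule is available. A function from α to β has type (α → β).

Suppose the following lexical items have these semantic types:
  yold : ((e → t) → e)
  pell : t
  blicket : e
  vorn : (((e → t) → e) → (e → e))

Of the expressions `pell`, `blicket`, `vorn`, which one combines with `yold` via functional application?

pell : t — does not combine with yold.
blicket : e — does not combine with yold.
vorn — combines: vorn : (((e → t) → e) → (e → e)) takes yold : ((e → t) → e) as argument, giving (e → e).

vorn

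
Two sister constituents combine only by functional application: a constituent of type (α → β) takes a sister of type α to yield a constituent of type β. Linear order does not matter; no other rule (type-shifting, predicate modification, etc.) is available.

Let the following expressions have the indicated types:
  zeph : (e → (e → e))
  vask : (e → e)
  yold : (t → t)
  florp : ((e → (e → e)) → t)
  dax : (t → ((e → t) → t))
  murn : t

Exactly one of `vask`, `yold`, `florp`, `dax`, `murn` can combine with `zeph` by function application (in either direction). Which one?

florp

vask : (e → e) — zeph needs e; vask needs e; neither fits.
yold : (t → t) — zeph needs e; yold needs t; neither fits.
florp — combines: florp : ((e → (e → e)) → t) takes zeph : (e → (e → e)) as argument, giving t.
dax : (t → ((e → t) → t)) — zeph needs e; dax needs t; neither fits.
murn : t — zeph needs e; murn needs nothing (atomic); neither fits.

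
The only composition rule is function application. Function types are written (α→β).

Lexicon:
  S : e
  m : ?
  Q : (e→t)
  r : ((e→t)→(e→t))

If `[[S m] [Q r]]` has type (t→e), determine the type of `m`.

(e→((e→t)→(t→e)))

[[S m] [Q r]] must have type (t→e). The sister [Q r] has type (e→t); that is not a function onto (t→e), so [S m] must be the functor, of type ((e→t)→(t→e)).
[S m] must have type ((e→t)→(t→e)). The sister S has type e; that is not a function onto ((e→t)→(t→e)), so m must be the functor, of type (e→((e→t)→(t→e))).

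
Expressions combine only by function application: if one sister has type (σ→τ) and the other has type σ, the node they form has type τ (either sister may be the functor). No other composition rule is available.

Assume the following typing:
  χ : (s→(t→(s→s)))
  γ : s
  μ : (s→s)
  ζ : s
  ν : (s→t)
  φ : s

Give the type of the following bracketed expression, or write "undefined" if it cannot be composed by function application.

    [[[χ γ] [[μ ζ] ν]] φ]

s

[χ γ] — χ of type (s→(t→(s→s))) combines with γ of type s: type (t→(s→s)).
[μ ζ] — μ of type (s→s) combines with ζ of type s: type s.
[[μ ζ] ν] — ν of type (s→t) combines with [μ ζ] of type s: type t.
[[χ γ] [[μ ζ] ν]] — [χ γ] of type (t→(s→s)) combines with [[μ ζ] ν] of type t: type (s→s).
[[[χ γ] [[μ ζ] ν]] φ] — [[χ γ] [[μ ζ] ν]] of type (s→s) combines with φ of type s: type s.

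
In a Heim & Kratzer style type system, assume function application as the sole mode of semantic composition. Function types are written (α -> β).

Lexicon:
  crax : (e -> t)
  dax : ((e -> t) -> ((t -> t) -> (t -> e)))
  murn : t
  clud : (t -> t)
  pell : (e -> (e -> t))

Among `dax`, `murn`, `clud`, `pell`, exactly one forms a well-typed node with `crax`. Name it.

dax

dax — combines: dax : ((e -> t) -> ((t -> t) -> (t -> e))) takes crax : (e -> t) as argument, giving ((t -> t) -> (t -> e)).
murn : t — neither side's domain matches the other.
clud : (t -> t) — neither side's domain matches the other.
pell : (e -> (e -> t)) — neither side's domain matches the other.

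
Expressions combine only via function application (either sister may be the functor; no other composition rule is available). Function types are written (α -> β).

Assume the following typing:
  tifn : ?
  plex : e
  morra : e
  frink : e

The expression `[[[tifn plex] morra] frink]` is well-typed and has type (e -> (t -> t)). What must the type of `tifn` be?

(e -> (e -> (e -> (e -> (t -> t)))))

For [[[tifn plex] morra] frink] to have type (e -> (t -> t)) with frink of type e, [[tifn plex] morra] must be the function: [[tifn plex] morra] : (e -> (e -> (t -> t))).
For [[tifn plex] morra] to have type (e -> (e -> (t -> t))) with morra of type e, [tifn plex] must be the function: [tifn plex] : (e -> (e -> (e -> (t -> t)))).
For [tifn plex] to have type (e -> (e -> (e -> (t -> t)))) with plex of type e, tifn must be the function: tifn : (e -> (e -> (e -> (e -> (t -> t))))).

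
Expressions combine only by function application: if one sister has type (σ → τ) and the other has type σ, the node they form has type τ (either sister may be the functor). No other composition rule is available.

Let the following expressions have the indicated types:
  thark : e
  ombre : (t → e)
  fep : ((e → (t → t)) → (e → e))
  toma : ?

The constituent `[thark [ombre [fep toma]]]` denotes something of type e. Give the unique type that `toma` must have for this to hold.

(((e → (t → t)) → (e → e)) → ((t → e) → (e → e)))

At [thark [ombre [fep toma]]] (required: e): thark is e, which is not a function with range e; hence [ombre [fep toma]] is the functor — type (e → e).
At [ombre [fep toma]] (required: (e → e)): ombre is (t → e), which is not a function with range (e → e); hence [fep toma] is the functor — type ((t → e) → (e → e)).
At [fep toma] (required: ((t → e) → (e → e))): fep is ((e → (t → t)) → (e → e)), which is not a function with range ((t → e) → (e → e)); hence toma is the functor — type (((e → (t → t)) → (e → e)) → ((t → e) → (e → e))).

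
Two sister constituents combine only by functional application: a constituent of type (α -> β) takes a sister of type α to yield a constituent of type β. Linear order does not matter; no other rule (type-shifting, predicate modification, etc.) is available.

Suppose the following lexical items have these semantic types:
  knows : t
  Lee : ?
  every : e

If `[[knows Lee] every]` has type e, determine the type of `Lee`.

At [[knows Lee] every] (required: e): every is e, which is not a function with range e; hence [knows Lee] is the functor — type (e -> e).
At [knows Lee] (required: (e -> e)): knows is t, which is not a function with range (e -> e); hence Lee is the functor — type (t -> (e -> e)).

(t -> (e -> e))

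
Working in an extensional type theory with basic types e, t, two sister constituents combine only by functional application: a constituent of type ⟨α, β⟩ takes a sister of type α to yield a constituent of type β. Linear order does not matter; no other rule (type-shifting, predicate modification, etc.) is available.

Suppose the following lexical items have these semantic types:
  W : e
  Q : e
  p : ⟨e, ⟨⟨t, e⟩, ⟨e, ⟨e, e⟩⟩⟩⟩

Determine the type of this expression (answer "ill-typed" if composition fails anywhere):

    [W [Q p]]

[Q p]: functor p : ⟨e, ⟨⟨t, e⟩, ⟨e, ⟨e, e⟩⟩⟩⟩, argument Q : e; result ⟨⟨t, e⟩, ⟨e, ⟨e, e⟩⟩⟩.
At [W [Q p]]: neither e nor ⟨⟨t, e⟩, ⟨e, ⟨e, e⟩⟩⟩ can take the other as argument; the node is ill-typed.

ill-typed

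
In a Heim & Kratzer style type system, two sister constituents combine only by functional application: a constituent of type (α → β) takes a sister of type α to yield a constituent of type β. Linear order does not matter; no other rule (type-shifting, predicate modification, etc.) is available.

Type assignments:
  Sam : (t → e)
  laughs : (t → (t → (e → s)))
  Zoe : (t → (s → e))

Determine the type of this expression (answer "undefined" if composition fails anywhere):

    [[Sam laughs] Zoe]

undefined

[Sam laughs]: (t → e) and (t → (t → (e → s))) cannot combine by function application — type clash.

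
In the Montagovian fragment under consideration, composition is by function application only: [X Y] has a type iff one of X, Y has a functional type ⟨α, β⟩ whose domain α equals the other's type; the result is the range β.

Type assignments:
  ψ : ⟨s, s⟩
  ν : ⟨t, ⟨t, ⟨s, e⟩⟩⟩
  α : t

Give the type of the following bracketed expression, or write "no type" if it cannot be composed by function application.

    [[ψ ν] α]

At [ψ ν]: neither ⟨s, s⟩ nor ⟨t, ⟨t, ⟨s, e⟩⟩⟩ can take the other as argument; the node is ill-typed.

no type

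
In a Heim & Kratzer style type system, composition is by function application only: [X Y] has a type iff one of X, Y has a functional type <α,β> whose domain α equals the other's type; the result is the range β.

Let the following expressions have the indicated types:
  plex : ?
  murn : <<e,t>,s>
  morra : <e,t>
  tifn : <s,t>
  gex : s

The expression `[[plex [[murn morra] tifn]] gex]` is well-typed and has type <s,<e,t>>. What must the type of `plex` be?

[[plex [[murn morra] tifn]] gex] is required to be <s,<e,t>>. gex : s cannot yield <s,<e,t>> as functor, so [plex [[murn morra] tifn]] : <s,<s,<e,t>>>.
[plex [[murn morra] tifn]] is required to be <s,<s,<e,t>>>. [[murn morra] tifn] : t cannot yield <s,<s,<e,t>>> as functor, so plex : <t,<s,<s,<e,t>>>>.

<t,<s,<s,<e,t>>>>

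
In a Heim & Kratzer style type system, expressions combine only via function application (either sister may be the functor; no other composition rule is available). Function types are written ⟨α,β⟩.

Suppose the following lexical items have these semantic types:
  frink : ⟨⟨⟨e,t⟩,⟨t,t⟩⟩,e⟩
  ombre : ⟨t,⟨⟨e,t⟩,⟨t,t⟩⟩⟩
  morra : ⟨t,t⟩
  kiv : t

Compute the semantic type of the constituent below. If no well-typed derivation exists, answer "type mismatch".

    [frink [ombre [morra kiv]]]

e

[morra kiv]: ⟨t,t⟩ applied to t yields t.
[ombre [morra kiv]]: ⟨t,⟨⟨e,t⟩,⟨t,t⟩⟩⟩ applied to t yields ⟨⟨e,t⟩,⟨t,t⟩⟩.
[frink [ombre [morra kiv]]]: ⟨⟨⟨e,t⟩,⟨t,t⟩⟩,e⟩ applied to ⟨⟨e,t⟩,⟨t,t⟩⟩ yields e.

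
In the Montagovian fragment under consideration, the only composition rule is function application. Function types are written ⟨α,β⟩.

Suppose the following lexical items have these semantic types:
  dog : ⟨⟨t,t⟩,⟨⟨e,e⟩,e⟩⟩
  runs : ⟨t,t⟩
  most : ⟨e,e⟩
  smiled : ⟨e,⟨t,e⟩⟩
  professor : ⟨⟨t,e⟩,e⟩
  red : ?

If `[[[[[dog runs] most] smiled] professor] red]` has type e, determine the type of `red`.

⟨e,e⟩

For [[[[[dog runs] most] smiled] professor] red] to have type e with [[[[dog runs] most] smiled] professor] of type e, red must be the function: red : ⟨e,e⟩.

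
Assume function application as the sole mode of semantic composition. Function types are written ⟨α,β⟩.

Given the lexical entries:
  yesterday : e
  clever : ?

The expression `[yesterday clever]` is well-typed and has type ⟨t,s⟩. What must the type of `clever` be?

⟨e,⟨t,s⟩⟩

[yesterday clever] is required to be ⟨t,s⟩. yesterday : e cannot yield ⟨t,s⟩ as functor, so clever : ⟨e,⟨t,s⟩⟩.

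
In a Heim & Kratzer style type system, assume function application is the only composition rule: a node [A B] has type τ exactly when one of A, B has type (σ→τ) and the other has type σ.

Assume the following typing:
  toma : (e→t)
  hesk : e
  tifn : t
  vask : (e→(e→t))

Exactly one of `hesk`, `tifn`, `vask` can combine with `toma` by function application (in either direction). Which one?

hesk — combines: toma : (e→t) takes hesk : e as argument, giving t.
tifn : t — toma needs e; tifn needs nothing (atomic); neither fits.
vask : (e→(e→t)) — toma needs e; vask needs e; neither fits.

hesk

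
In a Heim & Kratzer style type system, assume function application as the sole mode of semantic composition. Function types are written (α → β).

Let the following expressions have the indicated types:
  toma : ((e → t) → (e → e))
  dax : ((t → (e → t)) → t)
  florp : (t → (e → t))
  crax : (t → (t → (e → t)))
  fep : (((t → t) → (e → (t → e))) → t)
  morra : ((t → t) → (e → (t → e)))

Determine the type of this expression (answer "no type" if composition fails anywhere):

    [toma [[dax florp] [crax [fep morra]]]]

[dax florp]: functor dax : ((t → (e → t)) → t), argument florp : (t → (e → t)); result t.
[fep morra]: functor fep : (((t → t) → (e → (t → e))) → t), argument morra : ((t → t) → (e → (t → e))); result t.
[crax [fep morra]]: functor crax : (t → (t → (e → t))), argument [fep morra] : t; result (t → (e → t)).
[[dax florp] [crax [fep morra]]]: functor [crax [fep morra]] : (t → (e → t)), argument [dax florp] : t; result (e → t).
[toma [[dax florp] [crax [fep morra]]]]: functor toma : ((e → t) → (e → e)), argument [[dax florp] [crax [fep morra]]] : (e → t); result (e → e).

(e → e)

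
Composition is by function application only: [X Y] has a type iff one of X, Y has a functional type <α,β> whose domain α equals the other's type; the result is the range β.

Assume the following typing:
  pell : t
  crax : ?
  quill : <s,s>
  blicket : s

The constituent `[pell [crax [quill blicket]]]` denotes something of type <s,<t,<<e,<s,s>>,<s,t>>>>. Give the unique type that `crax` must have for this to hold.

At [pell [crax [quill blicket]]] (required: <s,<t,<<e,<s,s>>,<s,t>>>>): pell is t, which is not a function with range <s,<t,<<e,<s,s>>,<s,t>>>>; hence [crax [quill blicket]] is the functor — type <t,<s,<t,<<e,<s,s>>,<s,t>>>>>.
At [crax [quill blicket]] (required: <t,<s,<t,<<e,<s,s>>,<s,t>>>>>): [quill blicket] is s, which is not a function with range <t,<s,<t,<<e,<s,s>>,<s,t>>>>>; hence crax is the functor — type <s,<t,<s,<t,<<e,<s,s>>,<s,t>>>>>>.

<s,<t,<s,<t,<<e,<s,s>>,<s,t>>>>>>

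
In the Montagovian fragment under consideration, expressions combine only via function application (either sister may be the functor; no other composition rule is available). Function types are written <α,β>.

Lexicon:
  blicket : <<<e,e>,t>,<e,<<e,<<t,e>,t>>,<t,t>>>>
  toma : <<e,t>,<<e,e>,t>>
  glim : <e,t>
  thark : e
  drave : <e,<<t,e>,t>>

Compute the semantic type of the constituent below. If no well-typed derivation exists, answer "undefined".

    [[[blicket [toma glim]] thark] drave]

[toma glim]: toma is <<e,t>,<<e,e>,t>>, glim is <e,t>; result <<e,e>,t>.
[blicket [toma glim]]: blicket is <<<e,e>,t>,<e,<<e,<<t,e>,t>>,<t,t>>>>, [toma glim] is <<e,e>,t>; result <e,<<e,<<t,e>,t>>,<t,t>>>.
[[blicket [toma glim]] thark]: [blicket [toma glim]] is <e,<<e,<<t,e>,t>>,<t,t>>>, thark is e; result <<e,<<t,e>,t>>,<t,t>>.
[[[blicket [toma glim]] thark] drave]: [[blicket [toma glim]] thark] is <<e,<<t,e>,t>>,<t,t>>, drave is <e,<<t,e>,t>>; result <t,t>.

<t,t>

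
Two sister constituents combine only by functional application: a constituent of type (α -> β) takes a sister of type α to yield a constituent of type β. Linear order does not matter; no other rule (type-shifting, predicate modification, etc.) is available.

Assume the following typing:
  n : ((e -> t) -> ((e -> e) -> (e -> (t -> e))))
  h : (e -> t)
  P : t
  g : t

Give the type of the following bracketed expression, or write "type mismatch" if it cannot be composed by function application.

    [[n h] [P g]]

type mismatch

[n h]: functor n : ((e -> t) -> ((e -> e) -> (e -> (t -> e)))), argument h : (e -> t); result ((e -> e) -> (e -> (t -> e))).
At [P g]: neither t nor t can take the other as argument; the node is ill-typed.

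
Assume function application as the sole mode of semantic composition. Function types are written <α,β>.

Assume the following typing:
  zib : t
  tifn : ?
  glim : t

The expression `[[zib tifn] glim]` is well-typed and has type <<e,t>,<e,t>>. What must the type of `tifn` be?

For [[zib tifn] glim] to have type <<e,t>,<e,t>> with glim of type t, [zib tifn] must be the function: [zib tifn] : <t,<<e,t>,<e,t>>>.
For [zib tifn] to have type <t,<<e,t>,<e,t>>> with zib of type t, tifn must be the function: tifn : <t,<t,<<e,t>,<e,t>>>>.

<t,<t,<<e,t>,<e,t>>>>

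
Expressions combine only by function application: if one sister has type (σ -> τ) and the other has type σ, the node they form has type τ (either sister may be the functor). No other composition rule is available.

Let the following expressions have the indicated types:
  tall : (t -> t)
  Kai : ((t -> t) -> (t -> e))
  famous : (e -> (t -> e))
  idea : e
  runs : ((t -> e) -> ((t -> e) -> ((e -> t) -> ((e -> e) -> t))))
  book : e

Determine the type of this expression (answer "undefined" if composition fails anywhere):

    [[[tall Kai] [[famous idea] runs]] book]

[tall Kai]: functor Kai : ((t -> t) -> (t -> e)), argument tall : (t -> t); result (t -> e).
[famous idea]: functor famous : (e -> (t -> e)), argument idea : e; result (t -> e).
[[famous idea] runs]: functor runs : ((t -> e) -> ((t -> e) -> ((e -> t) -> ((e -> e) -> t)))), argument [famous idea] : (t -> e); result ((t -> e) -> ((e -> t) -> ((e -> e) -> t))).
[[tall Kai] [[famous idea] runs]]: functor [[famous idea] runs] : ((t -> e) -> ((e -> t) -> ((e -> e) -> t))), argument [tall Kai] : (t -> e); result ((e -> t) -> ((e -> e) -> t)).
[[[tall Kai] [[famous idea] runs]] book]: ((e -> t) -> ((e -> e) -> t)) and e cannot combine by function application — type clash.

undefined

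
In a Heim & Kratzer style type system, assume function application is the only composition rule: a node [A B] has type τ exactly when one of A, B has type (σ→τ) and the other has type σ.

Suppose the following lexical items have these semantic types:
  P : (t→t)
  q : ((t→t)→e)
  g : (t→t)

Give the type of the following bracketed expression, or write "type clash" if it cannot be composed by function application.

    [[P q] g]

type clash

[P q]: ((t→t)→e) applied to (t→t) yields e.
[[P q] g]: e and (t→t) cannot combine by function application — type clash.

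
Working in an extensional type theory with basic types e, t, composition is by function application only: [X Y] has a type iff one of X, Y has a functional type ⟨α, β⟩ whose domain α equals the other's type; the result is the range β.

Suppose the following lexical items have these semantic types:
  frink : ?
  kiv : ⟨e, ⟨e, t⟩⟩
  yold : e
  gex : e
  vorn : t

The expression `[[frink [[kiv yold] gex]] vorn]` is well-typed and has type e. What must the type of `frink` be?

⟨t, ⟨t, e⟩⟩

[[frink [[kiv yold] gex]] vorn] is required to be e. vorn : t cannot yield e as functor, so [frink [[kiv yold] gex]] : ⟨t, e⟩.
[frink [[kiv yold] gex]] is required to be ⟨t, e⟩. [[kiv yold] gex] : t cannot yield ⟨t, e⟩ as functor, so frink : ⟨t, ⟨t, e⟩⟩.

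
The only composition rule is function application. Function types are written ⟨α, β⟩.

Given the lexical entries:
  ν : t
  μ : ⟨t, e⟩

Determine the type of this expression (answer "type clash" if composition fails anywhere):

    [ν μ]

e

[ν μ]: functor μ : ⟨t, e⟩, argument ν : t; result e.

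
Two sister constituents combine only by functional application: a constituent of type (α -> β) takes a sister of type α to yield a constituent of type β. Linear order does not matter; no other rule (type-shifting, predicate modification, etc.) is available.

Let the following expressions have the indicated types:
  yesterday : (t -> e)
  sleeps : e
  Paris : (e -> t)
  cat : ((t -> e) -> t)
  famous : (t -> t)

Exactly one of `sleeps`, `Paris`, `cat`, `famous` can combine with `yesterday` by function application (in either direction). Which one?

cat

sleeps : e — yesterday needs t; sleeps needs nothing (atomic); neither fits.
Paris : (e -> t) — yesterday needs t; Paris needs e; neither fits.
cat — combines: cat : ((t -> e) -> t) takes yesterday : (t -> e) as argument, giving t.
famous : (t -> t) — yesterday needs t; famous needs t; neither fits.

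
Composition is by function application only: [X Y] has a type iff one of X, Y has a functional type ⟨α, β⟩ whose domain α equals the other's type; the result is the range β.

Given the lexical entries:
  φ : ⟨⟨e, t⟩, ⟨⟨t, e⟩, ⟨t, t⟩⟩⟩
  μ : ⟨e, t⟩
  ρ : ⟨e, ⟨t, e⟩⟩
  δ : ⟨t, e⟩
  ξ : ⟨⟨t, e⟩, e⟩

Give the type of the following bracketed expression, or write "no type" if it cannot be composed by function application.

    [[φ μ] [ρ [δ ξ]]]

[φ μ]: functor φ : ⟨⟨e, t⟩, ⟨⟨t, e⟩, ⟨t, t⟩⟩⟩, argument μ : ⟨e, t⟩; result ⟨⟨t, e⟩, ⟨t, t⟩⟩.
[δ ξ]: functor ξ : ⟨⟨t, e⟩, e⟩, argument δ : ⟨t, e⟩; result e.
[ρ [δ ξ]]: functor ρ : ⟨e, ⟨t, e⟩⟩, argument [δ ξ] : e; result ⟨t, e⟩.
[[φ μ] [ρ [δ ξ]]]: functor [φ μ] : ⟨⟨t, e⟩, ⟨t, t⟩⟩, argument [ρ [δ ξ]] : ⟨t, e⟩; result ⟨t, t⟩.

⟨t, t⟩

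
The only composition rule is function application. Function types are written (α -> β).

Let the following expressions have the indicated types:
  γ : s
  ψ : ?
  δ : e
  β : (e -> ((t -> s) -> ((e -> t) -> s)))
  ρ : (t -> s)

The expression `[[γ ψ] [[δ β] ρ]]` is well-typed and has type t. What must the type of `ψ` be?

(s -> (((e -> t) -> s) -> t))

[[γ ψ] [[δ β] ρ]] is required to be t. [[δ β] ρ] : ((e -> t) -> s) cannot yield t as functor, so [γ ψ] : (((e -> t) -> s) -> t).
[γ ψ] is required to be (((e -> t) -> s) -> t). γ : s cannot yield (((e -> t) -> s) -> t) as functor, so ψ : (s -> (((e -> t) -> s) -> t)).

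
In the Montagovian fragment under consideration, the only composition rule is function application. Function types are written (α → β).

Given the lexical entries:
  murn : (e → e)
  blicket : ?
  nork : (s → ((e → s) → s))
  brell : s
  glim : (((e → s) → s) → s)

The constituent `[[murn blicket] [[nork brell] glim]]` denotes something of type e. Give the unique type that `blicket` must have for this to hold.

For [[murn blicket] [[nork brell] glim]] to have type e with [[nork brell] glim] of type s, [murn blicket] must be the function: [murn blicket] : (s → e).
For [murn blicket] to have type (s → e) with murn of type (e → e), blicket must be the function: blicket : ((e → e) → (s → e)).

((e → e) → (s → e))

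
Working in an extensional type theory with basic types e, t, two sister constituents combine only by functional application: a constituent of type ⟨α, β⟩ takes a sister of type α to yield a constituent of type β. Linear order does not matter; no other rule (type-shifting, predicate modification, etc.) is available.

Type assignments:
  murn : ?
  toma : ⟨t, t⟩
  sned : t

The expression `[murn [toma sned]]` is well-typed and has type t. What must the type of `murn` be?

[murn [toma sned]] is required to be t. [toma sned] : t cannot yield t as functor, so murn : ⟨t, t⟩.

⟨t, t⟩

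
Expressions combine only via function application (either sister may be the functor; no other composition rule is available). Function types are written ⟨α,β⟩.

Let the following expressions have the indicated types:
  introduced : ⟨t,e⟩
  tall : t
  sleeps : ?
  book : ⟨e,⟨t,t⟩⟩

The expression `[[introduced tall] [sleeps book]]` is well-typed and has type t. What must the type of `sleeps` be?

⟨⟨e,⟨t,t⟩⟩,⟨e,t⟩⟩

For [[introduced tall] [sleeps book]] to have type t with [introduced tall] of type e, [sleeps book] must be the function: [sleeps book] : ⟨e,t⟩.
For [sleeps book] to have type ⟨e,t⟩ with book of type ⟨e,⟨t,t⟩⟩, sleeps must be the function: sleeps : ⟨⟨e,⟨t,t⟩⟩,⟨e,t⟩⟩.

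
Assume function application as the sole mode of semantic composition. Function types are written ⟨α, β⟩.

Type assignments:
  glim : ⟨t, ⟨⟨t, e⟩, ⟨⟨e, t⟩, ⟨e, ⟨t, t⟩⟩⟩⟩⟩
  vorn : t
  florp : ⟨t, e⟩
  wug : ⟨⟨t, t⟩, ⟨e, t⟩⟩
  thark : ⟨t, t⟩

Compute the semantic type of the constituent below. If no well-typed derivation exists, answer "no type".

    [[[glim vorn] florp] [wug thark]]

[glim vorn]: ⟨t, ⟨⟨t, e⟩, ⟨⟨e, t⟩, ⟨e, ⟨t, t⟩⟩⟩⟩⟩ applied to t yields ⟨⟨t, e⟩, ⟨⟨e, t⟩, ⟨e, ⟨t, t⟩⟩⟩⟩.
[[glim vorn] florp]: ⟨⟨t, e⟩, ⟨⟨e, t⟩, ⟨e, ⟨t, t⟩⟩⟩⟩ applied to ⟨t, e⟩ yields ⟨⟨e, t⟩, ⟨e, ⟨t, t⟩⟩⟩.
[wug thark]: ⟨⟨t, t⟩, ⟨e, t⟩⟩ applied to ⟨t, t⟩ yields ⟨e, t⟩.
[[[glim vorn] florp] [wug thark]]: ⟨⟨e, t⟩, ⟨e, ⟨t, t⟩⟩⟩ applied to ⟨e, t⟩ yields ⟨e, ⟨t, t⟩⟩.

⟨e, ⟨t, t⟩⟩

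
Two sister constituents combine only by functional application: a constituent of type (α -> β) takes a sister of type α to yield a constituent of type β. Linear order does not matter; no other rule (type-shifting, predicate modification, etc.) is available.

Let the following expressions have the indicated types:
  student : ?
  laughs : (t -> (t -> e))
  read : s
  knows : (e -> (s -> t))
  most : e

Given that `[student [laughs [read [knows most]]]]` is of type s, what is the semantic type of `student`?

((t -> e) -> s)

[student [laughs [read [knows most]]]] must have type s. The sister [laughs [read [knows most]]] has type (t -> e); that is not a function onto s, so student must be the functor, of type ((t -> e) -> s).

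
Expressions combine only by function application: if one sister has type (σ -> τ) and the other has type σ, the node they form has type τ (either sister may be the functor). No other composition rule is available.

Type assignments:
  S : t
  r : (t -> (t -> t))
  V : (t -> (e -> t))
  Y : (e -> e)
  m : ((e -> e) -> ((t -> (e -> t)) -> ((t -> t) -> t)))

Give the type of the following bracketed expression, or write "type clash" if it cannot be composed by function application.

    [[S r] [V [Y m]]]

t

[S r]: r is (t -> (t -> t)), S is t; result (t -> t).
[Y m]: m is ((e -> e) -> ((t -> (e -> t)) -> ((t -> t) -> t))), Y is (e -> e); result ((t -> (e -> t)) -> ((t -> t) -> t)).
[V [Y m]]: [Y m] is ((t -> (e -> t)) -> ((t -> t) -> t)), V is (t -> (e -> t)); result ((t -> t) -> t).
[[S r] [V [Y m]]]: [V [Y m]] is ((t -> t) -> t), [S r] is (t -> t); result t.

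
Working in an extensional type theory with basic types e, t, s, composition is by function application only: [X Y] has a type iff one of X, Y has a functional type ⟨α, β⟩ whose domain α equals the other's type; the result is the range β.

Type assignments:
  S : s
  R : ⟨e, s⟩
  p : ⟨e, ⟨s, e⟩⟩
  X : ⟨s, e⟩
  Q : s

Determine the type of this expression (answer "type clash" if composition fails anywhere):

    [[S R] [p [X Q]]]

At [S R]: neither s nor ⟨e, s⟩ can take the other as argument; the node is ill-typed.

type clash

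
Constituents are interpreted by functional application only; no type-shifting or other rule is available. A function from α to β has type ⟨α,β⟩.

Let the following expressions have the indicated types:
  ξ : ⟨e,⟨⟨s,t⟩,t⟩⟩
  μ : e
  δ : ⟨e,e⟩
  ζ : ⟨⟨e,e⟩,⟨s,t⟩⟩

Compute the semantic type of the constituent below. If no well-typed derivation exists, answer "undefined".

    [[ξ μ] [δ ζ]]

[ξ μ]: ξ is ⟨e,⟨⟨s,t⟩,t⟩⟩, μ is e; result ⟨⟨s,t⟩,t⟩.
[δ ζ]: ζ is ⟨⟨e,e⟩,⟨s,t⟩⟩, δ is ⟨e,e⟩; result ⟨s,t⟩.
[[ξ μ] [δ ζ]]: [ξ μ] is ⟨⟨s,t⟩,t⟩, [δ ζ] is ⟨s,t⟩; result t.

t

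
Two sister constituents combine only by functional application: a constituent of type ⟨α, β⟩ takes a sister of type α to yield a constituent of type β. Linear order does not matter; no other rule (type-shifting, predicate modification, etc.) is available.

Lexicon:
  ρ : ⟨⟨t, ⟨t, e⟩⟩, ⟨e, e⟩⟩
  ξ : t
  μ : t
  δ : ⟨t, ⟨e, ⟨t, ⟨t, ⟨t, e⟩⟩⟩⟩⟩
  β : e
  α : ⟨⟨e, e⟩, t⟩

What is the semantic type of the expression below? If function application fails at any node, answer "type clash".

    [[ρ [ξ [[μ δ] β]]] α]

At [μ δ], δ : ⟨t, ⟨e, ⟨t, ⟨t, ⟨t, e⟩⟩⟩⟩⟩ takes μ : t, giving ⟨e, ⟨t, ⟨t, ⟨t, e⟩⟩⟩⟩.
At [[μ δ] β], [μ δ] : ⟨e, ⟨t, ⟨t, ⟨t, e⟩⟩⟩⟩ takes β : e, giving ⟨t, ⟨t, ⟨t, e⟩⟩⟩.
At [ξ [[μ δ] β]], [[μ δ] β] : ⟨t, ⟨t, ⟨t, e⟩⟩⟩ takes ξ : t, giving ⟨t, ⟨t, e⟩⟩.
At [ρ [ξ [[μ δ] β]]], ρ : ⟨⟨t, ⟨t, e⟩⟩, ⟨e, e⟩⟩ takes [ξ [[μ δ] β]] : ⟨t, ⟨t, e⟩⟩, giving ⟨e, e⟩.
At [[ρ [ξ [[μ δ] β]]] α], α : ⟨⟨e, e⟩, t⟩ takes [ρ [ξ [[μ δ] β]]] : ⟨e, e⟩, giving t.

t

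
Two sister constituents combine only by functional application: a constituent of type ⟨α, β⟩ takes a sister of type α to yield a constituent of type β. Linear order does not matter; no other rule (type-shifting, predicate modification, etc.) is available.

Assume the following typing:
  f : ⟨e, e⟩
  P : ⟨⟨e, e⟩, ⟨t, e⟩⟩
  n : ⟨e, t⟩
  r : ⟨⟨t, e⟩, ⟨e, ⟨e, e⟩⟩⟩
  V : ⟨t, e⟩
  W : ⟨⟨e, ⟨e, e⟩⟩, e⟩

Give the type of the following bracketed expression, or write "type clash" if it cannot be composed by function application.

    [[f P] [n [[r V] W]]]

[f P]: P is ⟨⟨e, e⟩, ⟨t, e⟩⟩, f is ⟨e, e⟩; result ⟨t, e⟩.
[r V]: r is ⟨⟨t, e⟩, ⟨e, ⟨e, e⟩⟩⟩, V is ⟨t, e⟩; result ⟨e, ⟨e, e⟩⟩.
[[r V] W]: W is ⟨⟨e, ⟨e, e⟩⟩, e⟩, [r V] is ⟨e, ⟨e, e⟩⟩; result e.
[n [[r V] W]]: n is ⟨e, t⟩, [[r V] W] is e; result t.
[[f P] [n [[r V] W]]]: [f P] is ⟨t, e⟩, [n [[r V] W]] is t; result e.

e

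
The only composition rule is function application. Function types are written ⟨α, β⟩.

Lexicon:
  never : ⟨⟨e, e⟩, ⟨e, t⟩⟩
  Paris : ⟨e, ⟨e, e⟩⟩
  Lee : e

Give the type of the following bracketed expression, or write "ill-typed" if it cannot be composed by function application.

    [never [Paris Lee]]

[Paris Lee]: ⟨e, ⟨e, e⟩⟩ applied to e yields ⟨e, e⟩.
[never [Paris Lee]]: ⟨⟨e, e⟩, ⟨e, t⟩⟩ applied to ⟨e, e⟩ yields ⟨e, t⟩.

⟨e, t⟩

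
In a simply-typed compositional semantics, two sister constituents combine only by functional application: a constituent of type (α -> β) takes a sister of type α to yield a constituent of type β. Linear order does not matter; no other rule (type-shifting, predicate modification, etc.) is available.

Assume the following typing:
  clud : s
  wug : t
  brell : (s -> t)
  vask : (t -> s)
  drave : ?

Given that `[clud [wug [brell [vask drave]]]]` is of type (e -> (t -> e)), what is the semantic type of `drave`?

[clud [wug [brell [vask drave]]]] must have type (e -> (t -> e)). The sister clud has type s; that is not a function onto (e -> (t -> e)), so [wug [brell [vask drave]]] must be the functor, of type (s -> (e -> (t -> e))).
[wug [brell [vask drave]]] must have type (s -> (e -> (t -> e))). The sister wug has type t; that is not a function onto (s -> (e -> (t -> e))), so [brell [vask drave]] must be the functor, of type (t -> (s -> (e -> (t -> e)))).
[brell [vask drave]] must have type (t -> (s -> (e -> (t -> e)))). The sister brell has type (s -> t); that is not a function onto (t -> (s -> (e -> (t -> e)))), so [vask drave] must be the functor, of type ((s -> t) -> (t -> (s -> (e -> (t -> e))))).
[vask drave] must have type ((s -> t) -> (t -> (s -> (e -> (t -> e))))). The sister vask has type (t -> s); that is not a function onto ((s -> t) -> (t -> (s -> (e -> (t -> e))))), so drave must be the functor, of type ((t -> s) -> ((s -> t) -> (t -> (s -> (e -> (t -> e)))))).

((t -> s) -> ((s -> t) -> (t -> (s -> (e -> (t -> e))))))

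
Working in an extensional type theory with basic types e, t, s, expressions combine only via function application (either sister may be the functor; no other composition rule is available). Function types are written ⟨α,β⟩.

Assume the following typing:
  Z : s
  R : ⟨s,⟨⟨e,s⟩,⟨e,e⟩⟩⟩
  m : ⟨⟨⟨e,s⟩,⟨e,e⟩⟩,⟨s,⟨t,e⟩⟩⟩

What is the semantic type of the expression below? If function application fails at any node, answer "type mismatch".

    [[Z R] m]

At [Z R], R : ⟨s,⟨⟨e,s⟩,⟨e,e⟩⟩⟩ takes Z : s, giving ⟨⟨e,s⟩,⟨e,e⟩⟩.
At [[Z R] m], m : ⟨⟨⟨e,s⟩,⟨e,e⟩⟩,⟨s,⟨t,e⟩⟩⟩ takes [Z R] : ⟨⟨e,s⟩,⟨e,e⟩⟩, giving ⟨s,⟨t,e⟩⟩.

⟨s,⟨t,e⟩⟩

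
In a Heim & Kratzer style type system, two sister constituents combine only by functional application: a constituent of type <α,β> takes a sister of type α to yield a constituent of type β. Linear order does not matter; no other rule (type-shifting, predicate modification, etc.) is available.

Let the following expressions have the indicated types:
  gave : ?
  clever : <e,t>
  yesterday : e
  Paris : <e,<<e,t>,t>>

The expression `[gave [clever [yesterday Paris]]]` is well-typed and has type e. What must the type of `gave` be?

[gave [clever [yesterday Paris]]] is required to be e. [clever [yesterday Paris]] : t cannot yield e as functor, so gave : <t,e>.

<t,e>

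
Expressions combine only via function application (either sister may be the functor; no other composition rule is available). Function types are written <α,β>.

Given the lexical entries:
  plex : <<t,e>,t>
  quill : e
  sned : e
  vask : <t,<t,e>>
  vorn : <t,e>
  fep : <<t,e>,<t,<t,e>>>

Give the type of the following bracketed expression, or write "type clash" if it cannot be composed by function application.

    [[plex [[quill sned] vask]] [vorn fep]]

type clash

[quill sned]: e with e — neither is a function whose domain matches the other; composition fails here.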